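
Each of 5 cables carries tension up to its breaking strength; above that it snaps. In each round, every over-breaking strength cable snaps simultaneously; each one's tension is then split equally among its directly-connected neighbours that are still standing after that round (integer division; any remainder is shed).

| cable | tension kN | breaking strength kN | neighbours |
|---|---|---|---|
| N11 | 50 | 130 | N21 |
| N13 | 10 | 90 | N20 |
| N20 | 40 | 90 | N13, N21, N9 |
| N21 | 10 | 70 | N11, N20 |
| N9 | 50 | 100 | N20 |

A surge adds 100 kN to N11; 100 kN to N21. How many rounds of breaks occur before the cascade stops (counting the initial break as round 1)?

3

Round 1 — N11 at 150 > 130; N21 at 110 > 70. N11, N21 snap.
  N11 sheds 150 kN: no online neighbours, lost.
  N21 sheds 110 kN to N20: 110 each.
    N20: 40+110 = 150 > 90
Round 2 — N20 snaps.
  N20 sheds 150 kN to N13, N9: 75 each.
    N13: 10+75 = 85 ≤ 90
    N9: 50+75 = 125 > 100
Round 3 — N9 snaps.
  N9 sheds 125 kN: no online neighbours, lost.
No further breaks.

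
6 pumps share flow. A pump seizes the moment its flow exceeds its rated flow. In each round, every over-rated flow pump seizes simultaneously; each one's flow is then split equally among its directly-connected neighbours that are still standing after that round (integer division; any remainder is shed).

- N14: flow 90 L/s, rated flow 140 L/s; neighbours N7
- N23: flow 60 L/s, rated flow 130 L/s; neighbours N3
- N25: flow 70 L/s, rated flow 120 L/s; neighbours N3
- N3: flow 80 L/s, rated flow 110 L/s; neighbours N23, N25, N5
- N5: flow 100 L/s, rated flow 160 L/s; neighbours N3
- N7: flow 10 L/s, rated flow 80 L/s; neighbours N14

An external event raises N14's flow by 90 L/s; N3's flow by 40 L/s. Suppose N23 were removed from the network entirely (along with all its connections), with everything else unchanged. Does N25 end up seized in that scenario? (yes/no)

yes

With N23 removed:
Round 1 — N14 at 180 > 140; N3 at 120 > 110. N14, N3 seize.
  N14 sheds 180 L/s to N7: 180 each.
    N7: 10+180 = 190 > 80
  N3 sheds 120 L/s to N25, N5: 60 each.
    N25: 70+60 = 130 > 120
    N5: 100+60 = 160 ≤ 160
Round 2 — N25, N7 seize.
  N25 sheds 130 L/s: no online neighbours, lost.
  N7 sheds 190 L/s: no online neighbours, lost.
No further seizures.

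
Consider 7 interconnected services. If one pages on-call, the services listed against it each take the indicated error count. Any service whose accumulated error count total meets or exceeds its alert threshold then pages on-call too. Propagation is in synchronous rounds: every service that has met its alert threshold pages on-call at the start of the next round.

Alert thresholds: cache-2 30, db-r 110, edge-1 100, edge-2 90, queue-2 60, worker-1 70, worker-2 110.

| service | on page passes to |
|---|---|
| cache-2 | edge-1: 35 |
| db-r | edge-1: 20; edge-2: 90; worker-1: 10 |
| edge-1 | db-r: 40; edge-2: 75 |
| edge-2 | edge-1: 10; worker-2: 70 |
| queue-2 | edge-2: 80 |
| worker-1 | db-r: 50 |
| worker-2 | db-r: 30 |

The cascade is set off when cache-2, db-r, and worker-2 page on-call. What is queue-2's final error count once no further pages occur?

Round 1 — cache-2, db-r, worker-2 page on-call (initial).
  edge-1: +35+20 → 55 < 100
  edge-2: +90 → 90 ≥ 90
  worker-1: +10 → 10 < 70
Round 2 — edge-2 pages on-call.
  edge-1: +10 → 65 < 100
No further pages.

0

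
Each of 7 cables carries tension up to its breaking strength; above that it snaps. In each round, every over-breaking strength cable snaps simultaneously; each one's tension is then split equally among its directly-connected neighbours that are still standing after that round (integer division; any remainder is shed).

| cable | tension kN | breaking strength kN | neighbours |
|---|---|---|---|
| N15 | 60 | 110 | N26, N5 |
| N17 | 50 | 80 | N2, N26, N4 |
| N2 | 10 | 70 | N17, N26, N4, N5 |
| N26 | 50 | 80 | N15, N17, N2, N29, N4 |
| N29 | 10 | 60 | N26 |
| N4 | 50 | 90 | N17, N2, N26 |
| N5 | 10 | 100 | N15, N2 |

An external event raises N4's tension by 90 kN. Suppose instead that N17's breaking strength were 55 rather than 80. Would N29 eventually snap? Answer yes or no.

With N17's breaking strength at 55:
Round 1 — N4 at 140 > 90. N4 snaps.
  N4 sheds 140 kN to N17, N2, N26: 46 each (2 lost).
    N17: 50+46 = 96 > 55
    N2: 10+46 = 56 ≤ 70
    N26: 50+46 = 96 > 80
Round 2 — N17, N26 snap.
  N17 sheds 96 kN to N2: 96 each.
    N2: 56+96 = 152 > 70
  N26 sheds 96 kN to N15, N2, N29: 32 each.
    N15: 60+32 = 92 ≤ 110
    N2: 152+32 = 184 > 70
    N29: 10+32 = 42 ≤ 60
Round 3 — N2 snaps.
  N2 sheds 184 kN to N5: 184 each.
    N5: 10+184 = 194 > 100
Round 4 — N5 snaps.
  N5 sheds 194 kN to N15: 194 each.
    N15: 92+194 = 286 > 110
Round 5 — N15 snaps.
  N15 sheds 286 kN: no online neighbours, lost.
No further breaks.

no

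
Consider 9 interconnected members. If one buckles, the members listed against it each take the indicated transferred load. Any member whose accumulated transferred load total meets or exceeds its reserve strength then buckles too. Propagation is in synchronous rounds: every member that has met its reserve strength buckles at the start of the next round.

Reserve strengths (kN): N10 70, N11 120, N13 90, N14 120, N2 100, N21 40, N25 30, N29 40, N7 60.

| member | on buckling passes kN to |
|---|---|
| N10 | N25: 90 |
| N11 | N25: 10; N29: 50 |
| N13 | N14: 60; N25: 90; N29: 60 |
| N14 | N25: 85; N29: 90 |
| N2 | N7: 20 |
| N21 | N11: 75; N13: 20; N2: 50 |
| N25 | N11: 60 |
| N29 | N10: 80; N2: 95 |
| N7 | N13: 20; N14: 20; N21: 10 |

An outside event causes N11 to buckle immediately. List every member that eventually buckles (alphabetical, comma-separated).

Round 1 — N11 buckles (initial).
  N25: +10 → 10 < 30
  N29: +50 → 50 ≥ 40
Round 2 — N29 buckles.
  N10: +80 → 80 ≥ 70
  N2: +95 → 95 < 100
Round 3 — N10 buckles.
  N25: +90 → 100 ≥ 30
Round 4 — N25 buckles.
No further bucklings.

N10, N11, N25, N29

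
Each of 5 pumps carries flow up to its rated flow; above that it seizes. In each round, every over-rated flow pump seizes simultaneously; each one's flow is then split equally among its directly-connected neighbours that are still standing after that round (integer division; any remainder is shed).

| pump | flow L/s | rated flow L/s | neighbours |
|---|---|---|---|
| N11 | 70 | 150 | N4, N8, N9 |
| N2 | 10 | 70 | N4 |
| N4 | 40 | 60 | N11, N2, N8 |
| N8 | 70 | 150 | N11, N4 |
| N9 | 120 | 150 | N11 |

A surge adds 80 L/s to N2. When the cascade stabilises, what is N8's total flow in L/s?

Round 1 — N2 at 90 > 70. N2 seizes.
  N2 sheds 90 L/s to N4: 90 each.
    N4: 40+90 = 130 > 60
Round 2 — N4 seizes.
  N4 sheds 130 L/s to N11, N8: 65 each.
    N11: 70+65 = 135 ≤ 150
    N8: 70+65 = 135 ≤ 150
No further seizures.

135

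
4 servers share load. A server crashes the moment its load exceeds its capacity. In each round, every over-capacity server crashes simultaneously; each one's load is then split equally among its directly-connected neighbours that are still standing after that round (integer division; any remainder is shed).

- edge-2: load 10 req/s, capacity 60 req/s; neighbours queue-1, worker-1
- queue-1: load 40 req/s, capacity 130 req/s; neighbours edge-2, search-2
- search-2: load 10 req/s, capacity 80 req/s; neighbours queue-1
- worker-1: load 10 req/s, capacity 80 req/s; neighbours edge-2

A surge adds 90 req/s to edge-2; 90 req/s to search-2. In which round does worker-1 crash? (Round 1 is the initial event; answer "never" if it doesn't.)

Round 1 — edge-2 at 100 > 60; search-2 at 100 > 80. edge-2, search-2 crash.
  edge-2 sheds 100 req/s to queue-1, worker-1: 50 each.
    queue-1: 40+50 = 90 ≤ 130
    worker-1: 10+50 = 60 ≤ 80
  search-2 sheds 100 req/s to queue-1: 100 each.
    queue-1: 90+100 = 190 > 130
Round 2 — queue-1 crashes.
  queue-1 sheds 190 req/s: no online neighbours, lost.
No further crashes.

never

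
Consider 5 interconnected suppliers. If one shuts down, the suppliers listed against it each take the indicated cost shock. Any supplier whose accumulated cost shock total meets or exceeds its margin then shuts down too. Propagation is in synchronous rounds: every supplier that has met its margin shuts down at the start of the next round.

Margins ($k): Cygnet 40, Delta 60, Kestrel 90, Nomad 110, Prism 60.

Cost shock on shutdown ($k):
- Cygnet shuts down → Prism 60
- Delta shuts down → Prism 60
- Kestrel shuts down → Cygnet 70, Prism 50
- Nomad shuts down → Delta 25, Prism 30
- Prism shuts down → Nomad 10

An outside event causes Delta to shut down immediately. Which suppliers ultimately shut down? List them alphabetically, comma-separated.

Delta, Prism

Round 1 — Delta shuts down (initial).
  Prism: +60 → 60 ≥ 60
Round 2 — Prism shuts down.
  Nomad: +10 → 10 < 110
No further shutdowns.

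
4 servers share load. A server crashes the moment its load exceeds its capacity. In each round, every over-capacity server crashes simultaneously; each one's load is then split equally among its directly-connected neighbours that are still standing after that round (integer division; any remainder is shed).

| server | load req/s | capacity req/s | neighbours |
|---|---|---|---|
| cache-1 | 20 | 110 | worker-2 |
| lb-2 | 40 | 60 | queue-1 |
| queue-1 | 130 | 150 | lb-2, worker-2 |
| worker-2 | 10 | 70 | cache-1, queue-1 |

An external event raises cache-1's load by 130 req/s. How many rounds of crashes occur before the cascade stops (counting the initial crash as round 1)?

Round 1 — cache-1 at 150 > 110. cache-1 crashes.
  cache-1 sheds 150 req/s to worker-2: 150 each.
    worker-2: 10+150 = 160 > 70
Round 2 — worker-2 crashes.
  worker-2 sheds 160 req/s to queue-1: 160 each.
    queue-1: 130+160 = 290 > 150
Round 3 — queue-1 crashes.
  queue-1 sheds 290 req/s to lb-2: 290 each.
    lb-2: 40+290 = 330 > 60
Round 4 — lb-2 crashes.
  lb-2 sheds 330 req/s: no online neighbours, lost.
No further crashes.

4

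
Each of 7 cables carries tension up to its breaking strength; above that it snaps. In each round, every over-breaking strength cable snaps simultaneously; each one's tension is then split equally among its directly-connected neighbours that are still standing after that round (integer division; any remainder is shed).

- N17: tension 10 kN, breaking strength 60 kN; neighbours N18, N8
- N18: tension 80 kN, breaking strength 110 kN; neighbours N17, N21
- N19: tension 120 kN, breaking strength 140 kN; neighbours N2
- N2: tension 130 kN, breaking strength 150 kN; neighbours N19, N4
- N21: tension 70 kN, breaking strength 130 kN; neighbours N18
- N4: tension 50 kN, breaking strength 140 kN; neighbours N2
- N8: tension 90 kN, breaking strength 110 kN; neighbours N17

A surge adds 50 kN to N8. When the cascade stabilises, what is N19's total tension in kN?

Round 1 — N8 at 140 > 110. N8 snaps.
  N8 sheds 140 kN to N17: 140 each.
    N17: 10+140 = 150 > 60
Round 2 — N17 snaps.
  N17 sheds 150 kN to N18: 150 each.
    N18: 80+150 = 230 > 110
Round 3 — N18 snaps.
  N18 sheds 230 kN to N21: 230 each.
    N21: 70+230 = 300 > 130
Round 4 — N21 snaps.
  N21 sheds 300 kN: no online neighbours, lost.
No further breaks.

120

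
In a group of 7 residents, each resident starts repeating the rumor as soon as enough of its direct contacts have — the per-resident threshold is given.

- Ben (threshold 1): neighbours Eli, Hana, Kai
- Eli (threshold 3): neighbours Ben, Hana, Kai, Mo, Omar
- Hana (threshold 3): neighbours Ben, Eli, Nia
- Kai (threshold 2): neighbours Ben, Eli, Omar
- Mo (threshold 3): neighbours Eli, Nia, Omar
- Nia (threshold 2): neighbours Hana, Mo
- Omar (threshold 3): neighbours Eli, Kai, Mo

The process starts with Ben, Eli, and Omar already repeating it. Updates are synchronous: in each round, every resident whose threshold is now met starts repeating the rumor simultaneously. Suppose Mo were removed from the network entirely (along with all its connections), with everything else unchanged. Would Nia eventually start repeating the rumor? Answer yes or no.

With Mo removed:
Round 1 — Ben, Eli, Omar start repeating the rumor (initial).
Round 2 — checking thresholds:
  Hana: 2 of 3 neighbours < 3, below threshold.
  Kai: 3 of 3 neighbours ≥ 2, starts repeating the rumor.
Round 3 — no new spreads; cascade stops.

no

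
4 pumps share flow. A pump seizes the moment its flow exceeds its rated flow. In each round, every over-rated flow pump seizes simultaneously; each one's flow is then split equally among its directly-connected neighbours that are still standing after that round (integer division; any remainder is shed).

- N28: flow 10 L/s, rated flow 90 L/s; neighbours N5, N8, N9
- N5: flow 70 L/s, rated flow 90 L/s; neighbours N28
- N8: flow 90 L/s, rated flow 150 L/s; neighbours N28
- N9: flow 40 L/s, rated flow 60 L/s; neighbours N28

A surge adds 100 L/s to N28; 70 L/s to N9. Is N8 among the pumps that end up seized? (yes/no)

no

Round 1 — N28 at 110 > 90; N9 at 110 > 60. N28, N9 seize.
  N28 sheds 110 L/s to N5, N8: 55 each.
    N5: 70+55 = 125 > 90
    N8: 90+55 = 145 ≤ 150
  N9 sheds 110 L/s: no online neighbours, lost.
Round 2 — N5 seizes.
  N5 sheds 125 L/s: no online neighbours, lost.
No further seizures.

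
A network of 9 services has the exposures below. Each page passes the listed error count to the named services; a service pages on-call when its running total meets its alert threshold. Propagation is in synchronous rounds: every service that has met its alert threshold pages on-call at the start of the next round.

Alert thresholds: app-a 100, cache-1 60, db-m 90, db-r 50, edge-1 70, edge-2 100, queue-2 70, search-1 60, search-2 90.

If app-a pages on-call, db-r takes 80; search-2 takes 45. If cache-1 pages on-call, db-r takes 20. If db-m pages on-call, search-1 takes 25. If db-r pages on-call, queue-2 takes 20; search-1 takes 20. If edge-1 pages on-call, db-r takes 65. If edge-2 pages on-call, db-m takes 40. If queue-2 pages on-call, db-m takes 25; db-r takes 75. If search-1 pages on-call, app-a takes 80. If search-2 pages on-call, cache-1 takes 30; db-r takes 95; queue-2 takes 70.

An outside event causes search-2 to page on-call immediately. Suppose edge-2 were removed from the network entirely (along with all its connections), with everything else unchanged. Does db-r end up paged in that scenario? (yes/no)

With edge-2 removed:
Round 1 — search-2 pages on-call (initial).
  cache-1: +30 → 30 < 60
  db-r: +95 → 95 ≥ 50
  queue-2: +70 → 70 ≥ 70
Round 2 — db-r, queue-2 page on-call.
  db-m: +25 → 25 < 90
  search-1: +20 → 20 < 60
No further pages.

yes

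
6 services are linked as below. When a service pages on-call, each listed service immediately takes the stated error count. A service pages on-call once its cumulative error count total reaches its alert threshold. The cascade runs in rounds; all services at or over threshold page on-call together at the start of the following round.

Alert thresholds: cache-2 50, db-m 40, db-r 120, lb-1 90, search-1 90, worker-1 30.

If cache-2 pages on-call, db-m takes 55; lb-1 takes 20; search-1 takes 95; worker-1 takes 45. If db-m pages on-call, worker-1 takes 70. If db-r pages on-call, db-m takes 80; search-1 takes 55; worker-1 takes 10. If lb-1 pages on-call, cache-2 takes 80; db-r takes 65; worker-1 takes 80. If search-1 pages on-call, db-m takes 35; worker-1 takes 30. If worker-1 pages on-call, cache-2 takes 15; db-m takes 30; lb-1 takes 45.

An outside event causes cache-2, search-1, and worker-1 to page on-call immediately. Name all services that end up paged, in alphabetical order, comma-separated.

cache-2, db-m, search-1, worker-1

Round 1 — cache-2, search-1, worker-1 page on-call (initial).
  db-m: +55+35+30 → 120 ≥ 40
  lb-1: +20+45 → 65 < 90
Round 2 — db-m pages on-call.
No further pages.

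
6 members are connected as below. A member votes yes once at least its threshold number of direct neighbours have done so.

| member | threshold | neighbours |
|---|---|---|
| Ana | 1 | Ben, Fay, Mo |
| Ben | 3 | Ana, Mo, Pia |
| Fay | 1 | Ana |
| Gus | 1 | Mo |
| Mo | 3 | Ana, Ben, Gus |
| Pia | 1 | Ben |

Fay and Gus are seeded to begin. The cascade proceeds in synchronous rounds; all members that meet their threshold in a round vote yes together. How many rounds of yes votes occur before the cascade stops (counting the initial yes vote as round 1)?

2

Round 1 — Fay, Gus vote yes (initial).
Round 2 — checking thresholds:
  Ana: 1 of 3 neighbours ≥ 1, votes yes.
  Mo: 1 of 3 neighbours < 3, not yet.
Round 3 — no new yes votes; cascade stops.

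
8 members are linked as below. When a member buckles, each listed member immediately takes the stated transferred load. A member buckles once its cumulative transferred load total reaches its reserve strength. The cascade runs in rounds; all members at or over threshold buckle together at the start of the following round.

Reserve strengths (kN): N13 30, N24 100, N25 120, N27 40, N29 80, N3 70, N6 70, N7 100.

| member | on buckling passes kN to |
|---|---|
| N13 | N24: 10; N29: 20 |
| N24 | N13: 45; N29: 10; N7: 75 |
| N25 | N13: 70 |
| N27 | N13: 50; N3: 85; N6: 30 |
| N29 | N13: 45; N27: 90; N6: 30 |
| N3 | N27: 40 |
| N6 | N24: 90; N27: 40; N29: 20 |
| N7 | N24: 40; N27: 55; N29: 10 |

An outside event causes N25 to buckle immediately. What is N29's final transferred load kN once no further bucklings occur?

Round 1 — N25 buckles (initial).
  N13: +70 → 70 ≥ 30
Round 2 — N13 buckles.
  N24: +10 → 10 < 100
  N29: +20 → 20 < 80
No further bucklings.

20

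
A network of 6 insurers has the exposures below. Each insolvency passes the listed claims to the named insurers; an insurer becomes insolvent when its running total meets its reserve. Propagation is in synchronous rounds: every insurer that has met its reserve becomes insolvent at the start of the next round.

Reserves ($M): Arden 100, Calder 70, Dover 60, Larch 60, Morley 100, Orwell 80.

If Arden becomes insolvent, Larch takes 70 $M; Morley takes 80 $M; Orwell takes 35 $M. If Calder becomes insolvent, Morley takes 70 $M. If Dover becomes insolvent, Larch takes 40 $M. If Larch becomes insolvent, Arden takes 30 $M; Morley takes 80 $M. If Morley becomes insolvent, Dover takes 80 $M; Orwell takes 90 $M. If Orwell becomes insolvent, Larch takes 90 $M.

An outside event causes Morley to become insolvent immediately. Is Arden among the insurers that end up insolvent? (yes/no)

no

Round 1 — Morley becomes insolvent (initial).
  Dover: +80 → 80 ≥ 60
  Orwell: +90 → 90 ≥ 80
Round 2 — Dover, Orwell become insolvent.
  Larch: +40+90 → 130 ≥ 60
Round 3 — Larch becomes insolvent.
  Arden: +30 → 30 < 100
No further insolvencies.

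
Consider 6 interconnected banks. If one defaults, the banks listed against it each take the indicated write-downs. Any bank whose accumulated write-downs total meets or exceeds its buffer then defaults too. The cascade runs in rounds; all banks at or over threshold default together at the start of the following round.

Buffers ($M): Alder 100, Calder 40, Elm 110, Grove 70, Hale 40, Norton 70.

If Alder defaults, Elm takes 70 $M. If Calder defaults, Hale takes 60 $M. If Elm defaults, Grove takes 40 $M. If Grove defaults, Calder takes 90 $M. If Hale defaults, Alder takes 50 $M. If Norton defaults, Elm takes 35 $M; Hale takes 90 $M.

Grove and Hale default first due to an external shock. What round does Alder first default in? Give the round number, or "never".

never

Round 1 — Grove, Hale default (initial).
  Alder: +50 → 50 < 100
  Calder: +90 → 90 ≥ 40
Round 2 — Calder defaults.
No further defaults.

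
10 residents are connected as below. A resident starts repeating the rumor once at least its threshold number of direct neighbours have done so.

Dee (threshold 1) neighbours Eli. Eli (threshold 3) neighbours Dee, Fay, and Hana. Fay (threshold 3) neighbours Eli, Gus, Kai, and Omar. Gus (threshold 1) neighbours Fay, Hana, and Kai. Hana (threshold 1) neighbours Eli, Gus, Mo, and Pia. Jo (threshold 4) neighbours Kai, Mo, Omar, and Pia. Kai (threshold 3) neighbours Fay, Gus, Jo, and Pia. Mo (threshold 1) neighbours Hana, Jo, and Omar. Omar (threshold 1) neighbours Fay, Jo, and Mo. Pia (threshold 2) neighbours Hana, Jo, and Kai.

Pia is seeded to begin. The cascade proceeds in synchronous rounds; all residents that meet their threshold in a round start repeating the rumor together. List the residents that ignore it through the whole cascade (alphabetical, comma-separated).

Dee, Eli, Fay, Jo, Kai

Round 1 — Pia starts repeating the rumor (initial).
Round 2 — checking thresholds:
  Hana: 1 of 4 neighbours ≥ 1, starts repeating the rumor.
  Jo: 1 of 4 neighbours < 4, not yet.
  Kai: 1 of 4 neighbours < 3, not yet.
Round 3 — checking thresholds:
  Eli: 1 of 3 neighbours < 3, not yet.
  Gus: 1 of 3 neighbours ≥ 1, starts repeating the rumor.
  Jo: 1 of 4 neighbours < 4, not yet.
  Kai: 1 of 4 neighbours < 3, not yet.
  Mo: 1 of 3 neighbours ≥ 1, starts repeating the rumor.
Round 4 — checking thresholds:
  Eli: 1 of 3 neighbours < 3, not yet.
  Fay: 1 of 4 neighbours < 3, not yet.
  Jo: 2 of 4 neighbours < 4, not yet.
  Kai: 2 of 4 neighbours < 3, not yet.
  Omar: 1 of 3 neighbours ≥ 1, starts repeating the rumor.
Round 5 — no new spreads; cascade stops.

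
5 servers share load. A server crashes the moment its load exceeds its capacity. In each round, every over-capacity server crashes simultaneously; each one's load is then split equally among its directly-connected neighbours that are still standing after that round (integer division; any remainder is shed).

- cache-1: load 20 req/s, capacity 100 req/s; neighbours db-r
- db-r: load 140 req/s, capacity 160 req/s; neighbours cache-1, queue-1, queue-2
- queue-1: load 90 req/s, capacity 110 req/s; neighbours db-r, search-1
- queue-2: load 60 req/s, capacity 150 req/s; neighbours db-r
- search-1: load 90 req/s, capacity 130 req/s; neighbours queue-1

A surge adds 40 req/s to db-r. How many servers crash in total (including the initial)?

3

Round 1 — db-r at 180 > 160. db-r crashes.
  db-r sheds 180 req/s to cache-1, queue-1, queue-2: 60 each.
    cache-1: 20+60 = 80 ≤ 100
    queue-1: 90+60 = 150 > 110
    queue-2: 60+60 = 120 ≤ 150
Round 2 — queue-1 crashes.
  queue-1 sheds 150 req/s to search-1: 150 each.
    search-1: 90+150 = 240 > 130
Round 3 — search-1 crashes.
  search-1 sheds 240 req/s: no online neighbours, lost.
No further crashes.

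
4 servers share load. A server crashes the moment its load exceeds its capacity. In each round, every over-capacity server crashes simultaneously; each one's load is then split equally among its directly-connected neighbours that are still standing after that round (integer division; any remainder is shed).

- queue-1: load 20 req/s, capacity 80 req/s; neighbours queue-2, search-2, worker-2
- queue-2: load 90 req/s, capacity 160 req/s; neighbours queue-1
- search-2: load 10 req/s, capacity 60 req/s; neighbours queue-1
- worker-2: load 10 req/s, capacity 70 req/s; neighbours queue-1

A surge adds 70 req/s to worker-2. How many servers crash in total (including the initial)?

Round 1 — worker-2 at 80 > 70. worker-2 crashes.
  worker-2 sheds 80 req/s to queue-1: 80 each.
    queue-1: 20+80 = 100 > 80
Round 2 — queue-1 crashes.
  queue-1 sheds 100 req/s to queue-2, search-2: 50 each.
    queue-2: 90+50 = 140 ≤ 160
    search-2: 10+50 = 60 ≤ 60
No further crashes.

2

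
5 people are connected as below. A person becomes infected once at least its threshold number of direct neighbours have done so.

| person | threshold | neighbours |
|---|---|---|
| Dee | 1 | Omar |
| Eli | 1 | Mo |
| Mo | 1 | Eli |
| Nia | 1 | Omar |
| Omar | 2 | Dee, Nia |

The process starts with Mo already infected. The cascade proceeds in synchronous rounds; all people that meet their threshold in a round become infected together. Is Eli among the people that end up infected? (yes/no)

Round 1 — Mo becomes infected (initial).
Round 2 — checking thresholds:
  Eli: 1 of 1 neighbours ≥ 1, becomes infected.
Round 3 — no new infections; cascade stops.

yes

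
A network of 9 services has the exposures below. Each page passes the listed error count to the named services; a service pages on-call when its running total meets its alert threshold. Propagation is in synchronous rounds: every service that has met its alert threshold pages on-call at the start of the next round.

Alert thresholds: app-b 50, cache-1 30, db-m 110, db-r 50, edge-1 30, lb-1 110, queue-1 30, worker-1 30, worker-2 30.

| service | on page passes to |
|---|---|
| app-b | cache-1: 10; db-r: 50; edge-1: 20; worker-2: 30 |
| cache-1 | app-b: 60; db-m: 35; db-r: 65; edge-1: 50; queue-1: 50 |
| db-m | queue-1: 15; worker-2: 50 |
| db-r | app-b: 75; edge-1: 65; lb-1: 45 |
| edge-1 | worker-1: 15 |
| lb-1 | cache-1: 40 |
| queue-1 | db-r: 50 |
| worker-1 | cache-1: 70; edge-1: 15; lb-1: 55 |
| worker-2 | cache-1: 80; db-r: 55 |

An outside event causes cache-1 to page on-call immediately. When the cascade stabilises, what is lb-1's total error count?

45

Round 1 — cache-1 pages on-call (initial).
  app-b: +60 → 60 ≥ 50
  db-m: +35 → 35 < 110
  db-r: +65 → 65 ≥ 50
  edge-1: +50 → 50 ≥ 30
  queue-1: +50 → 50 ≥ 30
Round 2 — app-b, db-r, edge-1, queue-1 page on-call.
  lb-1: +45 → 45 < 110
  worker-1: +15 → 15 < 30
  worker-2: +30 → 30 ≥ 30
Round 3 — worker-2 pages on-call.
No further pages.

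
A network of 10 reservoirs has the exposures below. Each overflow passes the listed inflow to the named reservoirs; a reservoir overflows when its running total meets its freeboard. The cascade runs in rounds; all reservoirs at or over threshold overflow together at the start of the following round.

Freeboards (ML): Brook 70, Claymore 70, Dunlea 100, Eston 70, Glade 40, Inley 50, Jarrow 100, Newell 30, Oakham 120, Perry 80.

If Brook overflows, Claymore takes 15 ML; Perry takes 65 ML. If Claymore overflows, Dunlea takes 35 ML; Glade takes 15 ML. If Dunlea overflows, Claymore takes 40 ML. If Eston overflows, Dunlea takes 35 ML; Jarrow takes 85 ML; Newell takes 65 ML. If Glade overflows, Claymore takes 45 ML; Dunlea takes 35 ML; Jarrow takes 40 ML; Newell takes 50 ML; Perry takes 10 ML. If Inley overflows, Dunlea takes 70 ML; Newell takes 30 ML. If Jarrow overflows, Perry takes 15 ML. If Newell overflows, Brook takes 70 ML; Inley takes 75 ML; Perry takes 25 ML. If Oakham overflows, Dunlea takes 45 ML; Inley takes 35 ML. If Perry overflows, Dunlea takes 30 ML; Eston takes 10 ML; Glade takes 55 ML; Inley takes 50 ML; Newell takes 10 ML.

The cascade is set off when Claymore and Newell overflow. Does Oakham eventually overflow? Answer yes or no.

Round 1 — Claymore, Newell overflow (initial).
  Brook: +70 → 70 ≥ 70
  Dunlea: +35 → 35 < 100
  Glade: +15 → 15 < 40
  Inley: +75 → 75 ≥ 50
  Perry: +25 → 25 < 80
Round 2 — Brook, Inley overflow.
  Dunlea: +70 → 105 ≥ 100
  Perry: +65 → 90 ≥ 80
Round 3 — Dunlea, Perry overflow.
  Eston: +10 → 10 < 70
  Glade: +55 → 70 ≥ 40
Round 4 — Glade overflows.
  Jarrow: +40 → 40 < 100
No further overflows.

no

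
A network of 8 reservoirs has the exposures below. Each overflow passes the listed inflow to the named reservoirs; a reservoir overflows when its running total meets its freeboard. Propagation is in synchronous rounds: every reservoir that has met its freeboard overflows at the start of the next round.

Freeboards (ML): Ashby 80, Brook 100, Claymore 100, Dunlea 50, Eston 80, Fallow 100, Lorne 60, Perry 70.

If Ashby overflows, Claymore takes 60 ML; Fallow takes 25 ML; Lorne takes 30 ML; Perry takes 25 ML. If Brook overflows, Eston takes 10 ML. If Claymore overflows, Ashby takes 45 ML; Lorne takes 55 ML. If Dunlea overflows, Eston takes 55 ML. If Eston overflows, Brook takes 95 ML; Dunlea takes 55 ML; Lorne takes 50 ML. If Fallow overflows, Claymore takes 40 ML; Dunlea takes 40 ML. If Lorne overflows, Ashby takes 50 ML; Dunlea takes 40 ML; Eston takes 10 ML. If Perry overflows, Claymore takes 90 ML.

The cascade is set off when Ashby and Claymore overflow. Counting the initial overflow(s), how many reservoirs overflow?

Round 1 — Ashby, Claymore overflow (initial).
  Fallow: +25 → 25 < 100
  Lorne: +30+55 → 85 ≥ 60
  Perry: +25 → 25 < 70
Round 2 — Lorne overflows.
  Dunlea: +40 → 40 < 50
  Eston: +10 → 10 < 80
No further overflows.

3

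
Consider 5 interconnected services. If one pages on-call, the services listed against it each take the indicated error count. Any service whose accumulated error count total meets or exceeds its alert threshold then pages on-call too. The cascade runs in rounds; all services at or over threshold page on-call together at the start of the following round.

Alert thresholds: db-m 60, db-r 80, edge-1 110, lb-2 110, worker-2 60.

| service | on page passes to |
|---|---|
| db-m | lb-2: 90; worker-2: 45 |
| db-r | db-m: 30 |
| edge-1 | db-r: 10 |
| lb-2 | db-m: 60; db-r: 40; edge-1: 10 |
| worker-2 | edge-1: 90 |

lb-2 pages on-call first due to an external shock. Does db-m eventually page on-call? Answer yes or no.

yes

Round 1 — lb-2 pages on-call (initial).
  db-m: +60 → 60 ≥ 60
  db-r: +40 → 40 < 80
  edge-1: +10 → 10 < 110
Round 2 — db-m pages on-call.
  worker-2: +45 → 45 < 60
No further pages.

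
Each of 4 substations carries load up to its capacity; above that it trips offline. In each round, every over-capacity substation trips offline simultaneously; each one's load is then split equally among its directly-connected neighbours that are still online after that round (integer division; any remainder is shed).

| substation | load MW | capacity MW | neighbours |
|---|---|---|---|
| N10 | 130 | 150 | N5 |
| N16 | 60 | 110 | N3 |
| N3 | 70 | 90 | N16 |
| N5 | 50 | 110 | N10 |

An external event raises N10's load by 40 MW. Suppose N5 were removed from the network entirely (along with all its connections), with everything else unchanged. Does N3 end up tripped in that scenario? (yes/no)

no

With N5 removed:
Round 1 — N10 at 170 > 150. N10 trips offline.
  N10 sheds 170 MW: no online neighbours, lost.
No further trips.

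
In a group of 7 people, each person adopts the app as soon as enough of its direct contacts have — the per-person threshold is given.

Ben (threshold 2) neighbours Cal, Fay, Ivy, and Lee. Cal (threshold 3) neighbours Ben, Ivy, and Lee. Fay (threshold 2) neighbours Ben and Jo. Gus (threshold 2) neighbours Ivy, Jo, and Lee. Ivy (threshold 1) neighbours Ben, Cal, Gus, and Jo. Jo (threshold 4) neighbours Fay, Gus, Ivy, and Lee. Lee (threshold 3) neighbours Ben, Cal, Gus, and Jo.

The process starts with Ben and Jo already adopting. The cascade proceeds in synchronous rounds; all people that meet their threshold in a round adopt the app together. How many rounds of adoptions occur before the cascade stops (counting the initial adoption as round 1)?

Round 1 — Ben, Jo adopt the app (initial).
Round 2 — checking thresholds:
  Cal: 1 of 3 neighbours < 3, not yet.
  Fay: 2 of 2 neighbours ≥ 2, adopts the app.
  Gus: 1 of 3 neighbours < 2, not yet.
  Ivy: 2 of 4 neighbours ≥ 1, adopts the app.
  Lee: 2 of 4 neighbours < 3, not yet.
Round 3 — checking thresholds:
  Cal: 2 of 3 neighbours < 3, not yet.
  Gus: 2 of 3 neighbours ≥ 2, adopts the app.
  Lee: 2 of 4 neighbours < 3, not yet.
Round 4 — checking thresholds:
  Cal: 2 of 3 neighbours < 3, not yet.
  Lee: 3 of 4 neighbours ≥ 3, adopts the app.
Round 5 — checking thresholds:
  Cal: 3 of 3 neighbours ≥ 3, adopts the app.
Round 6 — no new adoptions; cascade stops.

5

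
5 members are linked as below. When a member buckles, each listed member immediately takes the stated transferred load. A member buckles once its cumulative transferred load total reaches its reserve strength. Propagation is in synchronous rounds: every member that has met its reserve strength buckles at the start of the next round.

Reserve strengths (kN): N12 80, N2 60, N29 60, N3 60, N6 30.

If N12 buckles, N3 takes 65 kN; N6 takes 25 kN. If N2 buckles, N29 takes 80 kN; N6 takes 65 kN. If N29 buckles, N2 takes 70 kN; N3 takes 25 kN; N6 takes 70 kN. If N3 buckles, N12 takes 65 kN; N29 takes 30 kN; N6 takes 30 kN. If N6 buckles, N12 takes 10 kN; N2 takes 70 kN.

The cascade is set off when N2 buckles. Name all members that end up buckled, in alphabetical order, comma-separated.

N2, N29, N6

Round 1 — N2 buckles (initial).
  N29: +80 → 80 ≥ 60
  N6: +65 → 65 ≥ 30
Round 2 — N29, N6 buckle.
  N12: +10 → 10 < 80
  N3: +25 → 25 < 60
No further bucklings.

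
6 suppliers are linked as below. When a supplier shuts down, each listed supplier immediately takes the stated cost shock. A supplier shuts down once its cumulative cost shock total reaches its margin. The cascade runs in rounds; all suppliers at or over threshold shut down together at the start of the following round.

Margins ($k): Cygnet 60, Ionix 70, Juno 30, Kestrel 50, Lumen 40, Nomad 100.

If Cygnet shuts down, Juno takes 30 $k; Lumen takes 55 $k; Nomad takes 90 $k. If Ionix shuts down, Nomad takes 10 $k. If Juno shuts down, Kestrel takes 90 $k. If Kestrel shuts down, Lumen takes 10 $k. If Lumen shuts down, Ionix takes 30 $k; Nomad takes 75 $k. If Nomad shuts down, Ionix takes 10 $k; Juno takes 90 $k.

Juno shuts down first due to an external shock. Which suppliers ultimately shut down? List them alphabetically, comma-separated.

Round 1 — Juno shuts down (initial).
  Kestrel: +90 → 90 ≥ 50
Round 2 — Kestrel shuts down.
  Lumen: +10 → 10 < 40
No further shutdowns.

Juno, Kestrel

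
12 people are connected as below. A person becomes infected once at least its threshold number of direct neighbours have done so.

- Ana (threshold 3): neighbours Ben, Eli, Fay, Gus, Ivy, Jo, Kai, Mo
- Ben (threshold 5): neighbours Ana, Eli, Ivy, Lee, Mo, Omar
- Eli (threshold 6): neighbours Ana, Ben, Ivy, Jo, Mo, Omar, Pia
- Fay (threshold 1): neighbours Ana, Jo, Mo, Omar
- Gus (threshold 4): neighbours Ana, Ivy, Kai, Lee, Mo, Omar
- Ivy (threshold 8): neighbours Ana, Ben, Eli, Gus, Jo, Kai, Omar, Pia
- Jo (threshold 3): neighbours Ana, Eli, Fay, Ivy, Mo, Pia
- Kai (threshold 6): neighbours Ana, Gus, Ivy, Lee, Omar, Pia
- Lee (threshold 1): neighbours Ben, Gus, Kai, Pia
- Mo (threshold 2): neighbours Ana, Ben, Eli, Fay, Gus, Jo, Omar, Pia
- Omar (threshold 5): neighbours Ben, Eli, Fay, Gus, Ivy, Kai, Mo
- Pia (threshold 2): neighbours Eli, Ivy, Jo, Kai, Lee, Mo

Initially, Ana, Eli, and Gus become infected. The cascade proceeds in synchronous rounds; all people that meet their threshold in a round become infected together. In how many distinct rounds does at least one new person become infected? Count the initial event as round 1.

Round 1 — Ana, Eli, Gus become infected (initial).
Round 2 — checking thresholds:
  Ben: 2 of 6 neighbours < 5, holds.
  Fay: 1 of 4 neighbours ≥ 1, becomes infected.
  Ivy: 3 of 8 neighbours < 8, holds.
  Jo: 2 of 6 neighbours < 3, holds.
  Kai: 2 of 6 neighbours < 6, holds.
  Lee: 1 of 4 neighbours ≥ 1, becomes infected.
  Mo: 3 of 8 neighbours ≥ 2, becomes infected.
  Omar: 2 of 7 neighbours < 5, holds.
  Pia: 1 of 6 neighbours < 2, holds.
Round 3 — checking thresholds:
  Ben: 4 of 6 neighbours < 5, holds.
  Ivy: 3 of 8 neighbours < 8, holds.
  Jo: 4 of 6 neighbours ≥ 3, becomes infected.
  Kai: 3 of 6 neighbours < 6, holds.
  Omar: 4 of 7 neighbours < 5, holds.
  Pia: 3 of 6 neighbours ≥ 2, becomes infected.
Round 4 — no new infections; cascade stops.

3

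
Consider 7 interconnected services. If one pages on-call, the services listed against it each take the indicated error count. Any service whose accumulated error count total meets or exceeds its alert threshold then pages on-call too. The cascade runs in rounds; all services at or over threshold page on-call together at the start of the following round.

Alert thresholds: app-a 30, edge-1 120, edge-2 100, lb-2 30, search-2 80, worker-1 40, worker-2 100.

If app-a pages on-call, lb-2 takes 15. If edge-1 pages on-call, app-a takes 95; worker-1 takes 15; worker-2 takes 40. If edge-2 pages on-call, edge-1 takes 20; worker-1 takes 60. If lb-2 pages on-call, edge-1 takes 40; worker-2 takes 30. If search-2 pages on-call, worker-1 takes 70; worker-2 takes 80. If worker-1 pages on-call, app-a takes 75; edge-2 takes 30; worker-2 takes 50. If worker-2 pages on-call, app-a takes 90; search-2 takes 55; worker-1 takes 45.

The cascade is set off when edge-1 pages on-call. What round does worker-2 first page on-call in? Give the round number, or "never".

Round 1 — edge-1 pages on-call (initial).
  app-a: +95 → 95 ≥ 30
  worker-1: +15 → 15 < 40
  worker-2: +40 → 40 < 100
Round 2 — app-a pages on-call.
  lb-2: +15 → 15 < 30
No further pages.

never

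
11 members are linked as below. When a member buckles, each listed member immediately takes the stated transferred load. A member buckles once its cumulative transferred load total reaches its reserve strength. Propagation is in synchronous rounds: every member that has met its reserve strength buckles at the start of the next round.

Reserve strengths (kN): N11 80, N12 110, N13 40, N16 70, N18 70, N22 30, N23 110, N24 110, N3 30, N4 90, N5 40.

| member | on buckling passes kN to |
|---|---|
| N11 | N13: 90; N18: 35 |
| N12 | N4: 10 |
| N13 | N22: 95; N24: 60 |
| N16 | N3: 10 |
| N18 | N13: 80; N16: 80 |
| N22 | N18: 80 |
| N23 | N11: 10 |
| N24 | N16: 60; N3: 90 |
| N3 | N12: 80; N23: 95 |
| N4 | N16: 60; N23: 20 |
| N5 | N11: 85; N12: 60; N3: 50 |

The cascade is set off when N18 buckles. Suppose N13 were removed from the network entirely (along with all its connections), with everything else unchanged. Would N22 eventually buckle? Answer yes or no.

no

With N13 removed:
Round 1 — N18 buckles (initial).
  N16: +80 → 80 ≥ 70
Round 2 — N16 buckles.
  N3: +10 → 10 < 30
No further bucklings.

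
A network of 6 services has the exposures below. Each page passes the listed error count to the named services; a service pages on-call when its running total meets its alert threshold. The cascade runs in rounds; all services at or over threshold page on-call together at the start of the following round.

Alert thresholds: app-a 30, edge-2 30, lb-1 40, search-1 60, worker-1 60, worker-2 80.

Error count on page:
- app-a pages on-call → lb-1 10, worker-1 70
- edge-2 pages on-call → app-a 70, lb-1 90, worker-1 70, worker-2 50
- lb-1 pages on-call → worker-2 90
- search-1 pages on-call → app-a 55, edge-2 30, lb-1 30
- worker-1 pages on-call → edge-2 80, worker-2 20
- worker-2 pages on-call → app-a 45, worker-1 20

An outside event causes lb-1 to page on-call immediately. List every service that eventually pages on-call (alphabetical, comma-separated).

app-a, edge-2, lb-1, worker-1, worker-2

Round 1 — lb-1 pages on-call (initial).
  worker-2: +90 → 90 ≥ 80
Round 2 — worker-2 pages on-call.
  app-a: +45 → 45 ≥ 30
  worker-1: +20 → 20 < 60
Round 3 — app-a pages on-call.
  worker-1: +70 → 90 ≥ 60
Round 4 — worker-1 pages on-call.
  edge-2: +80 → 80 ≥ 30
Round 5 — edge-2 pages on-call.
No further pages.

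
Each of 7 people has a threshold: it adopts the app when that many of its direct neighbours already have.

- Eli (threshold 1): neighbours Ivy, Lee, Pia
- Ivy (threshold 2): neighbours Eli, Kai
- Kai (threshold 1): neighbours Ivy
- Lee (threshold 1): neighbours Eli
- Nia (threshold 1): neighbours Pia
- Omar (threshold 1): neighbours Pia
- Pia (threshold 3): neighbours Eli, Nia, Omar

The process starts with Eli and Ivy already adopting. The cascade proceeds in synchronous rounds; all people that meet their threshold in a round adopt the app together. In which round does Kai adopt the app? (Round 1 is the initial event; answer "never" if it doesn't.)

2

Round 1 — Eli, Ivy adopt the app (initial).
Round 2 — checking thresholds:
  Kai: 1 of 1 neighbours ≥ 1, adopts the app.
  Lee: 1 of 1 neighbours ≥ 1, adopts the app.
  Pia: 1 of 3 neighbours < 3, not yet.
Round 3 — no new adoptions; cascade stops.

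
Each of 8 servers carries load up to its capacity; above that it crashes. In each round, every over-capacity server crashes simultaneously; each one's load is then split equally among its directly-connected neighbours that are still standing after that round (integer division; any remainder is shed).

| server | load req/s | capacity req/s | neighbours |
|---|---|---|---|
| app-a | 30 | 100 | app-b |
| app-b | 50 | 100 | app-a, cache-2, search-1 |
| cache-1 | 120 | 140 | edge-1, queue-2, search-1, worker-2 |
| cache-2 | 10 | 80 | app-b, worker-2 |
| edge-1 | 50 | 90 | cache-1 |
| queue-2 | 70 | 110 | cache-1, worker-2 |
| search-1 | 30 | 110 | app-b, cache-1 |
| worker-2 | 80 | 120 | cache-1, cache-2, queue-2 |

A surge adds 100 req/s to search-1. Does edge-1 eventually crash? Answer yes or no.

Round 1 — search-1 at 130 > 110. search-1 crashes.
  search-1 sheds 130 req/s to app-b, cache-1: 65 each.
    app-b: 50+65 = 115 > 100
    cache-1: 120+65 = 185 > 140
Round 2 — app-b, cache-1 crash.
  app-b sheds 115 req/s to app-a, cache-2: 57 each (1 lost).
    app-a: 30+57 = 87 ≤ 100
    cache-2: 10+57 = 67 ≤ 80
  cache-1 sheds 185 req/s to edge-1, queue-2, worker-2: 61 each (2 lost).
    edge-1: 50+61 = 111 > 90
    queue-2: 70+61 = 131 > 110
    worker-2: 80+61 = 141 > 120
Round 3 — edge-1, queue-2, worker-2 crash.
  edge-1 sheds 111 req/s: no online neighbours, lost.
  queue-2 sheds 131 req/s: no online neighbours, lost.
  worker-2 sheds 141 req/s to cache-2: 141 each.
    cache-2: 67+141 = 208 > 80
Round 4 — cache-2 crashes.
  cache-2 sheds 208 req/s: no online neighbours, lost.
No further crashes.

yes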